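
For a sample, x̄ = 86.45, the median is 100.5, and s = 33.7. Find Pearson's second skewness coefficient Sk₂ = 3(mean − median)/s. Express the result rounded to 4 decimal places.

-1.2507

Sk₂ = 3(86.45 − 100.5) / 33.7 = 3 × -14.0500 / 33.7
    = -42.1500 / 33.7 ≈ -1.2507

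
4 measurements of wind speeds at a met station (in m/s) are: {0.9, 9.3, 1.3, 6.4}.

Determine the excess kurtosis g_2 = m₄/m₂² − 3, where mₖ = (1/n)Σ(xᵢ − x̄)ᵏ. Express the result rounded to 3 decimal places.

x̄ = 4.4750
Σ(xᵢ − x̄)² = 49.8475 ⇒ m₂ = 12.46188
Σ(xᵢ − x̄)⁴ = 820.6825 ⇒ m₄ = 205.17063
m₂² = 155.29833
g_2 = m₄/m₂² − 3 = 1.32114 − 3 ≈ -1.679

-1.679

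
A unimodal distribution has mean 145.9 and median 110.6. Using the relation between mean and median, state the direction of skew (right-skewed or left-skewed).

right-skewed

mean − median = 145.9 − 110.6 = 35.3
mean > median ⇒ the longer tail is on the right ⇒ right-skewed (positively skewed).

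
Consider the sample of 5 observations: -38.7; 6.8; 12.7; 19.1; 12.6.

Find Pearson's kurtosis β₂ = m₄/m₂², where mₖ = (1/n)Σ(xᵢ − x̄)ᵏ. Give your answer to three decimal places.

x̄ = 2.5000
Σ(xᵢ − x̄)² = 2197.5400 ⇒ m₂ = 439.50800
Σ(xᵢ − x̄)⁴ = 2978808.1090 ⇒ m₄ = 595761.62180
m₂² = 193167.28206
β₂ = m₄/m₂² = 595761.62180 / 193167.28206 ≈ 3.084

3.084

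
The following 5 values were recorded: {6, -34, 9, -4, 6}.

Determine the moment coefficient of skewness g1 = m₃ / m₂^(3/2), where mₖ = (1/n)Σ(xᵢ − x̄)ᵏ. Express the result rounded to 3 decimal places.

-1.243

x̄ = (6 - 34 + 9 - 4 + 6) / 5 = -3.4000
deviations (xᵢ − x̄): 9.4000, -30.6000, 12.4000, -0.6000, 9.4000
Σ(xᵢ − x̄)² = 1267.2000 ⇒ m₂ = 1267.2000/5 = 253.44000
Σ(xᵢ − x̄)³ = -25085.0400 ⇒ m₃ = -25085.0400/5 = -5017.00800
m₂^(3/2) = 253.44000^(1.5) = 4034.71386
g1 = m₃ / m₂^(3/2) = -5017.00800 / 4034.71386 ≈ -1.243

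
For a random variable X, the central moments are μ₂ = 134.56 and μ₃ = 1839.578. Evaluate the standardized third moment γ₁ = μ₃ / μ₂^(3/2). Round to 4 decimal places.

σ = √μ₂ = √134.56 = 11.60000
σ³ = μ₂^(3/2) = 1560.89600
γ₁ = μ₃/σ³ = 1839.578 / 1560.89600 ≈ 1.1785

1.1785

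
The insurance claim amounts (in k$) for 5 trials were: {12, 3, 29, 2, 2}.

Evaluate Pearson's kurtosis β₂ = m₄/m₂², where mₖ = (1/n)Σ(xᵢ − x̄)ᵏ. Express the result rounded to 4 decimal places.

x̄ = 9.6000
Σ(xᵢ − x̄)² = 541.2000 ⇒ m₂ = 108.24000
Σ(xᵢ − x̄)⁴ = 150249.9360 ⇒ m₄ = 30049.98720
m₂² = 11715.89760
β₂ = m₄/m₂² = 30049.98720 / 11715.89760 ≈ 2.5649

2.5649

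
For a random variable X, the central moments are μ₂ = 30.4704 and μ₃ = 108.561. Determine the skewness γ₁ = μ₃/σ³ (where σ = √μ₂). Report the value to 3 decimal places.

0.645

σ = √μ₂ = √30.4704 = 5.52000
σ³ = μ₂^(3/2) = 168.19661
γ₁ = μ₃/σ³ = 108.561 / 168.19661 ≈ 0.645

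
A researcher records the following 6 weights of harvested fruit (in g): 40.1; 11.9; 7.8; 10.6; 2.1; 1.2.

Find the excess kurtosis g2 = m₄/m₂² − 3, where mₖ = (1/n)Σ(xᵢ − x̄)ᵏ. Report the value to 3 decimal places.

0.580

x̄ = 12.2833
Σ(xᵢ − x̄)² = 1023.3883 ⇒ m₂ = 170.56472
Σ(xᵢ − x̄)⁴ = 624970.8379 ⇒ m₄ = 104161.80631
m₂² = 29092.32447
g2 = m₄/m₂² − 3 = 3.58039 − 3 ≈ 0.580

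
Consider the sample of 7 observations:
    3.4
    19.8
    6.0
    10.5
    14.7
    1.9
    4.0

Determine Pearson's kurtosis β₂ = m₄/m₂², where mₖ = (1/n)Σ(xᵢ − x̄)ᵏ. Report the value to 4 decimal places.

2.0078

x̄ = 8.6143
Σ(xᵢ − x̄)² = 266.1086 ⇒ m₂ = 38.01551
Σ(xᵢ − x̄)⁴ = 20310.9963 ⇒ m₄ = 2901.57089
m₂² = 1445.17902
β₂ = m₄/m₂² = 2901.57089 / 1445.17902 ≈ 2.0078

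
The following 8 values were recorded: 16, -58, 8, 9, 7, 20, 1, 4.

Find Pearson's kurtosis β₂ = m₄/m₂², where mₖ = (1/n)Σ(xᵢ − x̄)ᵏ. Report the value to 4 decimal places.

5.4722

x̄ = 0.8750
Σ(xᵢ − x̄)² = 4224.8750 ⇒ m₂ = 528.10938
Σ(xᵢ − x̄)⁴ = 12209553.5879 ⇒ m₄ = 1526194.19849
m₂² = 278899.51196
β₂ = m₄/m₂² = 1526194.19849 / 278899.51196 ≈ 5.4722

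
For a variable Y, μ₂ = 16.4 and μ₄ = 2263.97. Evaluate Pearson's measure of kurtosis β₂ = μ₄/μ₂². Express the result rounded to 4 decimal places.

μ₂² = 16.4² = 268.96000
μ₄/μ₂² = 2263.97 / 268.96000 = 8.41750
β₂ ≈ 8.4175

8.4175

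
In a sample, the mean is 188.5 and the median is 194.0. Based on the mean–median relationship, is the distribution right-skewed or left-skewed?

mean − median = 188.5 − 194.0 = -5.5
mean < median ⇒ the longer tail is on the left ⇒ left-skewed (negatively skewed).

left-skewed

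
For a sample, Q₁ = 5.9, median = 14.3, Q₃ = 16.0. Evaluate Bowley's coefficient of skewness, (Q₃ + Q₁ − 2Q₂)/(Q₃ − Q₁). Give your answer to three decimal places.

-0.663

numerator: Q₃ + Q₁ − 2Q₂ = 16.0 + 5.9 − 2×14.3 = -6.7000
denominator: Q₃ − Q₁ = 16.0 − 5.9 = 10.1000
Bowley skewness = -6.7000 / 10.1000 ≈ -0.663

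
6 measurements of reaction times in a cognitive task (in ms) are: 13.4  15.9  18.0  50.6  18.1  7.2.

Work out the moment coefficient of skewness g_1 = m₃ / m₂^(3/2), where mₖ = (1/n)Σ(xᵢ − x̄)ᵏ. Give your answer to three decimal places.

x̄ = (13.4 + 15.9 + 18.0 + 50.6 + 18.1 + 7.2) / 6 = 20.5333
deviations (xᵢ − x̄): -7.1333, -4.6333, -2.5333, 30.0667, -2.4333, -13.3333
Σ(xᵢ − x̄)² = 1166.4733 ⇒ m₂ = 1166.4733/6 = 194.41222
Σ(xᵢ − x̄)³ = 24316.9204 ⇒ m₃ = 24316.9204/6 = 4052.82007
m₂^(3/2) = 194.41222^(1.5) = 2710.72429
g_1 = m₃ / m₂^(3/2) = 4052.82007 / 2710.72429 ≈ 1.495

1.495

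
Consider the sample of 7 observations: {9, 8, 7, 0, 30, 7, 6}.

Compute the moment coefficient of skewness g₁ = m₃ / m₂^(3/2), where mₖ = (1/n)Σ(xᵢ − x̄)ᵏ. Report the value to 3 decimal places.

x̄ = (9 + 8 + 7 + 0 + 30 + 7 + 6) / 7 = 9.5714
deviations (xᵢ − x̄): -0.5714, -1.5714, -2.5714, -9.5714, 20.4286, -2.5714, -3.5714
Σ(xᵢ − x̄)² = 537.7143 ⇒ m₂ = 537.7143/7 = 76.81633
Σ(xᵢ − x̄)³ = 7564.8980 ⇒ m₃ = 7564.8980/7 = 1080.69971
m₂^(3/2) = 76.81633^(1.5) = 673.25611
g₁ = m₃ / m₂^(3/2) = 1080.69971 / 673.25611 ≈ 1.605

1.605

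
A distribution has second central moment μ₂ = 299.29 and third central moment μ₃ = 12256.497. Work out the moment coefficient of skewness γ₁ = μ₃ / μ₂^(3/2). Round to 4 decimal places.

2.3672

σ = √μ₂ = √299.29 = 17.30000
σ³ = μ₂^(3/2) = 5177.71700
γ₁ = μ₃/σ³ = 12256.497 / 5177.71700 ≈ 2.3672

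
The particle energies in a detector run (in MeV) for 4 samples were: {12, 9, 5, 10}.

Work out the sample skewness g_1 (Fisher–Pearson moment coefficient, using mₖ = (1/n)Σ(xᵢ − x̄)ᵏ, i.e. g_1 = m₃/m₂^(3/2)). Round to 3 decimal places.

x̄ = (12 + 9 + 5 + 10) / 4 = 9.0000
deviations (xᵢ − x̄): 3.0000, 0.0000, -4.0000, 1.0000
Σ(xᵢ − x̄)² = 26.0000 ⇒ m₂ = 26.0000/4 = 6.50000
Σ(xᵢ − x̄)³ = -36.0000 ⇒ m₃ = -36.0000/4 = -9.00000
m₂^(3/2) = 6.50000^(1.5) = 16.57181
g_1 = m₃ / m₂^(3/2) = -9.00000 / 16.57181 ≈ -0.543

-0.543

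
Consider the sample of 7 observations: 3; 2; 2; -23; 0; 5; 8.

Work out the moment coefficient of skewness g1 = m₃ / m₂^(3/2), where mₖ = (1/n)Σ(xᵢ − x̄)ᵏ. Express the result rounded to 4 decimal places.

-1.7699

x̄ = (3 + 2 + 2 - 23 + 0 + 5 + 8) / 7 = -0.4286
deviations (xᵢ − x̄): 3.4286, 2.4286, 2.4286, -22.5714, 0.4286, 5.4286, 8.4286
Σ(xᵢ − x̄)² = 633.7143 ⇒ m₂ = 633.7143/7 = 90.53061
Σ(xᵢ − x̄)³ = -10671.6735 ⇒ m₃ = -10671.6735/7 = -1524.52478
m₂^(3/2) = 90.53061^(1.5) = 861.37683
g1 = m₃ / m₂^(3/2) = -1524.52478 / 861.37683 ≈ -1.7699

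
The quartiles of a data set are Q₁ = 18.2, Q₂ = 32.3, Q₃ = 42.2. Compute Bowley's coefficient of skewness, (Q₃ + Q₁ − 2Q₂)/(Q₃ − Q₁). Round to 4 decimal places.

numerator: Q₃ + Q₁ − 2Q₂ = 42.2 + 18.2 − 2×32.3 = -4.2000
denominator: Q₃ − Q₁ = 42.2 − 18.2 = 24.0000
Bowley skewness = -4.2000 / 24.0000 ≈ -0.1750

-0.1750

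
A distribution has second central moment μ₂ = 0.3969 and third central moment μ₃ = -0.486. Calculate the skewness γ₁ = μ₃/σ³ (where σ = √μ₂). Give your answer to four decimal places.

-1.9436

σ = √μ₂ = √0.3969 = 0.63000
σ³ = μ₂^(3/2) = 0.25005
γ₁ = μ₃/σ³ = -0.486 / 0.25005 ≈ -1.9436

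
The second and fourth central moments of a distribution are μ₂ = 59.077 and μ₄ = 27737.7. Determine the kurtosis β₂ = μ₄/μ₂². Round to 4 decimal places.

7.9476

μ₂² = 59.077² = 3490.09193
μ₄/μ₂² = 27737.7 / 3490.09193 = 7.94756
β₂ ≈ 7.9476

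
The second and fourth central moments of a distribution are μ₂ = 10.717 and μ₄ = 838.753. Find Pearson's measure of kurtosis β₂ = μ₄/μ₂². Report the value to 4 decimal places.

7.3028

μ₂² = 10.717² = 114.85409
μ₄/μ₂² = 838.753 / 114.85409 = 7.30277
β₂ ≈ 7.3028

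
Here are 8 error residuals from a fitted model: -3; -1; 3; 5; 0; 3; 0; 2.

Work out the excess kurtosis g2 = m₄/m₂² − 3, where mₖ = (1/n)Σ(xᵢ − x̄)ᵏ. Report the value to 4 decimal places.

-0.9469

x̄ = 1.1250
Σ(xᵢ − x̄)² = 46.8750 ⇒ m₂ = 5.85938
Σ(xᵢ − x̄)⁴ = 563.9004 ⇒ m₄ = 70.48755
m₂² = 34.33228
g2 = m₄/m₂² − 3 = 2.05310 − 3 ≈ -0.9469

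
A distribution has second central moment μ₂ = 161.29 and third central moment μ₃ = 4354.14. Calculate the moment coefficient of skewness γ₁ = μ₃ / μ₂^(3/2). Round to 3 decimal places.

2.126

σ = √μ₂ = √161.29 = 12.70000
σ³ = μ₂^(3/2) = 2048.38300
γ₁ = μ₃/σ³ = 4354.14 / 2048.38300 ≈ 2.126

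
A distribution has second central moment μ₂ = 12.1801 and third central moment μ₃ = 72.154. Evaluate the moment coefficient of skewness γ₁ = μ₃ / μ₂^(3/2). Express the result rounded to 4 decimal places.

σ = √μ₂ = √12.1801 = 3.49000
σ³ = μ₂^(3/2) = 42.50855
γ₁ = μ₃/σ³ = 72.154 / 42.50855 ≈ 1.6974

1.6974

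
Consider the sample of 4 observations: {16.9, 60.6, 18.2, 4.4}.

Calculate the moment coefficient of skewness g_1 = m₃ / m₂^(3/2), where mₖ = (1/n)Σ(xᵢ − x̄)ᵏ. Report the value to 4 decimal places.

0.9242

x̄ = (16.9 + 60.6 + 18.2 + 4.4) / 4 = 25.0250
deviations (xᵢ − x̄): -8.1250, 35.5750, -6.8250, -20.6250
Σ(xᵢ − x̄)² = 1803.5675 ⇒ m₂ = 1803.5675/4 = 450.89188
Σ(xᵢ − x̄)³ = 35395.0594 ⇒ m₃ = 35395.0594/4 = 8848.76484
m₂^(3/2) = 450.89188^(1.5) = 9574.33489
g_1 = m₃ / m₂^(3/2) = 8848.76484 / 9574.33489 ≈ 0.9242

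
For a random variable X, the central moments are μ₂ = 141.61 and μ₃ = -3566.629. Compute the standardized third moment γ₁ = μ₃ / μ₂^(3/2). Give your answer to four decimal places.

-2.1165

σ = √μ₂ = √141.61 = 11.90000
σ³ = μ₂^(3/2) = 1685.15900
γ₁ = μ₃/σ³ = -3566.629 / 1685.15900 ≈ -2.1165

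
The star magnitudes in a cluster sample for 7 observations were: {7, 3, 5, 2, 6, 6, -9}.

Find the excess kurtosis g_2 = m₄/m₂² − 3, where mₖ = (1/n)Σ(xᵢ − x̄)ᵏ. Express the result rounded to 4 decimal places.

1.2451

x̄ = 2.8571
Σ(xᵢ − x̄)² = 182.8571 ⇒ m₂ = 26.12245
Σ(xᵢ − x̄)⁴ = 20277.3994 ⇒ m₄ = 2896.77135
m₂² = 682.38234
g_2 = m₄/m₂² − 3 = 4.24509 − 3 ≈ 1.2451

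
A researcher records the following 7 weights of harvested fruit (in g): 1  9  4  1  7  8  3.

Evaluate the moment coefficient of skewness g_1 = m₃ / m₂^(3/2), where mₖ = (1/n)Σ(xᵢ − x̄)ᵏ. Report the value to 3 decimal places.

0.091

x̄ = (1 + 9 + 4 + 1 + 7 + 8 + 3) / 7 = 4.7143
deviations (xᵢ − x̄): -3.7143, 4.2857, -0.7143, -3.7143, 2.2857, 3.2857, -1.7143
Σ(xᵢ − x̄)² = 65.4286 ⇒ m₂ = 65.4286/7 = 9.34694
Σ(xᵢ − x̄)³ = 18.2449 ⇒ m₃ = 18.2449/7 = 2.60641
m₂^(3/2) = 9.34694^(1.5) = 28.57618
g_1 = m₃ / m₂^(3/2) = 2.60641 / 28.57618 ≈ 0.091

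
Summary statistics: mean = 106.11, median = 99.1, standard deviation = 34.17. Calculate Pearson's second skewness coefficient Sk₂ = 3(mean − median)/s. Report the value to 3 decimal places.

Sk₂ = 3(106.11 − 99.1) / 34.17 = 3 × 7.0100 / 34.17
    = 21.0300 / 34.17 ≈ 0.615

0.615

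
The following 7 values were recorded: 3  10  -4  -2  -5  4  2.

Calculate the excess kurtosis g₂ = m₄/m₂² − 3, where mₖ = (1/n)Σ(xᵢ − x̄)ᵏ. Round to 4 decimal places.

-0.8225

x̄ = 1.1429
Σ(xᵢ − x̄)² = 164.8571 ⇒ m₂ = 23.55102
Σ(xᵢ − x̄)⁴ = 8454.3382 ⇒ m₄ = 1207.76260
m₂² = 554.65056
g₂ = m₄/m₂² − 3 = 2.17752 − 3 ≈ -0.8225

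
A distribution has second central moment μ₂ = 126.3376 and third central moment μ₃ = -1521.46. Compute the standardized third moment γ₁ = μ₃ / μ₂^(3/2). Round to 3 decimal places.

-1.071

σ = √μ₂ = √126.3376 = 11.24000
σ³ = μ₂^(3/2) = 1420.03462
γ₁ = μ₃/σ³ = -1521.46 / 1420.03462 ≈ -1.071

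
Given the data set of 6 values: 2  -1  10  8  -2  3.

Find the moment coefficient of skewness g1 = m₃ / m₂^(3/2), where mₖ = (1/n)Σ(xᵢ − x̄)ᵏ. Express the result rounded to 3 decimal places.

0.321

x̄ = (2 - 1 + 10 + 8 - 2 + 3) / 6 = 3.3333
deviations (xᵢ − x̄): -1.3333, -4.3333, 6.6667, 4.6667, -5.3333, -0.3333
Σ(xᵢ − x̄)² = 115.3333 ⇒ m₂ = 115.3333/6 = 19.22222
Σ(xᵢ − x̄)³ = 162.4444 ⇒ m₃ = 162.4444/6 = 27.07407
m₂^(3/2) = 19.22222^(1.5) = 84.27629
g1 = m₃ / m₂^(3/2) = 27.07407 / 84.27629 ≈ 0.321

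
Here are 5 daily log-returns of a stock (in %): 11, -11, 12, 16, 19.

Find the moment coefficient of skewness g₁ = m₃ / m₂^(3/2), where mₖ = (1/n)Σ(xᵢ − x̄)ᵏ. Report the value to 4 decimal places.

-1.2271

x̄ = (11 - 11 + 12 + 16 + 19) / 5 = 9.4000
deviations (xᵢ − x̄): 1.6000, -20.4000, 2.6000, 6.6000, 9.6000
Σ(xᵢ − x̄)² = 561.2000 ⇒ m₂ = 561.2000/5 = 112.24000
Σ(xᵢ − x̄)³ = -7295.7600 ⇒ m₃ = -7295.7600/5 = -1459.15200
m₂^(3/2) = 112.24000^(1.5) = 1189.10851
g₁ = m₃ / m₂^(3/2) = -1459.15200 / 1189.10851 ≈ -1.2271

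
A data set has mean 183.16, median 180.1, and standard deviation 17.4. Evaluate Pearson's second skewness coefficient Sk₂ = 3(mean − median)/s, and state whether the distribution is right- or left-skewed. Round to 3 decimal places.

Sk₂ = 3(183.16 − 180.1) / 17.4 = 3 × 3.0600 / 17.4
    = 9.1800 / 17.4 ≈ 0.528
Sk₂ > 0 ⇒ mean > median ⇒ right-skewed (positive skew).

0.528, right-skewed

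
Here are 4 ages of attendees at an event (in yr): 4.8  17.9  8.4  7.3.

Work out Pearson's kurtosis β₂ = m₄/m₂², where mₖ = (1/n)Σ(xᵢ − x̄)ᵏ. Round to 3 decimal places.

x̄ = 9.6000
Σ(xᵢ − x̄)² = 98.6600 ⇒ m₂ = 24.66500
Σ(xᵢ − x̄)⁴ = 5306.7314 ⇒ m₄ = 1326.68285
m₂² = 608.36222
β₂ = m₄/m₂² = 1326.68285 / 608.36222 ≈ 2.181

2.181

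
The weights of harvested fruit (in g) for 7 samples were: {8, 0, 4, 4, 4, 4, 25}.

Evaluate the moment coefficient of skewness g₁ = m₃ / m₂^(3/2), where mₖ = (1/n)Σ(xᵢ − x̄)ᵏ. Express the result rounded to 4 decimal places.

1.7152

x̄ = (8 + 0 + 4 + 4 + 4 + 4 + 25) / 7 = 7.0000
deviations (xᵢ − x̄): 1.0000, -7.0000, -3.0000, -3.0000, -3.0000, -3.0000, 18.0000
Σ(xᵢ − x̄)² = 410.0000 ⇒ m₂ = 410.0000/7 = 58.57143
Σ(xᵢ − x̄)³ = 5382.0000 ⇒ m₃ = 5382.0000/7 = 768.85714
m₂^(3/2) = 58.57143^(1.5) = 448.25870
g₁ = m₃ / m₂^(3/2) = 768.85714 / 448.25870 ≈ 1.7152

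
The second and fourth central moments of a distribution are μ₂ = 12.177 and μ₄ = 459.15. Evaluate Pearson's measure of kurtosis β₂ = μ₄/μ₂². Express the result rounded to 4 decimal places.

μ₂² = 12.177² = 148.27933
μ₄/μ₂² = 459.15 / 148.27933 = 3.09652
β₂ ≈ 3.0965

3.0965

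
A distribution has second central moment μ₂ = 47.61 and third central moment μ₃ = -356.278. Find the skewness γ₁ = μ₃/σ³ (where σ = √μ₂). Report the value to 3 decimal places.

-1.085

σ = √μ₂ = √47.61 = 6.90000
σ³ = μ₂^(3/2) = 328.50900
γ₁ = μ₃/σ³ = -356.278 / 328.50900 ≈ -1.085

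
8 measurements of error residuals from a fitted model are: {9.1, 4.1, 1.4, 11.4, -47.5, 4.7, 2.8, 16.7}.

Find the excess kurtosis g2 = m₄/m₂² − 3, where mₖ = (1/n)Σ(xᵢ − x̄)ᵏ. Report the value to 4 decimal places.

2.4556

x̄ = 0.3375
Σ(xᵢ − x̄)² = 2795.6987 ⇒ m₂ = 349.46234
Σ(xᵢ − x̄)⁴ = 5330048.1474 ⇒ m₄ = 666256.01843
m₂² = 122123.92970
g2 = m₄/m₂² − 3 = 5.45557 − 3 ≈ 2.4556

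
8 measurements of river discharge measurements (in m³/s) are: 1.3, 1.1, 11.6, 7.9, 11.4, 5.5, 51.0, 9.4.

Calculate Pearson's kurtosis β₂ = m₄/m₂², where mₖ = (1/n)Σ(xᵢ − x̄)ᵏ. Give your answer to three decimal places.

x̄ = 12.4000
Σ(xᵢ − x̄)² = 1819.3600 ⇒ m₂ = 227.42000
Σ(xᵢ − x̄)⁴ = 2254225.4260 ⇒ m₄ = 281778.17825
m₂² = 51719.85640
β₂ = m₄/m₂² = 281778.17825 / 51719.85640 ≈ 5.448

5.448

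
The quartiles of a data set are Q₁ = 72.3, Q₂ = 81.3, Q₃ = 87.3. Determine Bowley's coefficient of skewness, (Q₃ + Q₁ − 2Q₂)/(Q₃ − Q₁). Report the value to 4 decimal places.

numerator: Q₃ + Q₁ − 2Q₂ = 87.3 + 72.3 − 2×81.3 = -3.0000
denominator: Q₃ − Q₁ = 87.3 − 72.3 = 15.0000
Bowley skewness = -3.0000 / 15.0000 ≈ -0.2000

-0.2000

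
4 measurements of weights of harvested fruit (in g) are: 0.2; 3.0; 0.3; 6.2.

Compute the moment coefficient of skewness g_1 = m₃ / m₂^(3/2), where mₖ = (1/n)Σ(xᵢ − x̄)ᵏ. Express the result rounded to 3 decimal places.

x̄ = (0.2 + 3.0 + 0.3 + 6.2) / 4 = 2.4250
deviations (xᵢ − x̄): -2.2250, 0.5750, -2.1250, 3.7750
Σ(xᵢ − x̄)² = 24.0475 ⇒ m₂ = 24.0475/4 = 6.01188
Σ(xᵢ − x̄)³ = 33.3754 ⇒ m₃ = 33.3754/4 = 8.34384
m₂^(3/2) = 6.01188^(1.5) = 14.74059
g_1 = m₃ / m₂^(3/2) = 8.34384 / 14.74059 ≈ 0.566

0.566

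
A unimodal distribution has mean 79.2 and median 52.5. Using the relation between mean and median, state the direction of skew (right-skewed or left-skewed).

right-skewed

mean − median = 79.2 − 52.5 = 26.7
mean > median ⇒ the longer tail is on the right ⇒ right-skewed (positively skewed).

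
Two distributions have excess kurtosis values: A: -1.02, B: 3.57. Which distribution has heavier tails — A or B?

Higher excess kurtosis ⇒ heavier tails relative to the normal distribution.
-1.02 vs 3.57: the larger is 3.57, so B has heavier tails. (B is leptokurtic — heavier-than-normal tails; the other is platykurtic.)

B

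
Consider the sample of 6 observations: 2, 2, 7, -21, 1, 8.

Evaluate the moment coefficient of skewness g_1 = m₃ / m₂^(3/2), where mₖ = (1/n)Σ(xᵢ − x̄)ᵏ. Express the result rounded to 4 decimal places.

-1.4873

x̄ = (2 + 2 + 7 - 21 + 1 + 8) / 6 = -0.1667
deviations (xᵢ − x̄): 2.1667, 2.1667, 7.1667, -20.8333, 1.1667, 8.1667
Σ(xᵢ − x̄)² = 562.8333 ⇒ m₂ = 562.8333/6 = 93.80556
Σ(xᵢ − x̄)³ = -8107.5556 ⇒ m₃ = -8107.5556/6 = -1351.25926
m₂^(3/2) = 93.80556^(1.5) = 908.53746
g_1 = m₃ / m₂^(3/2) = -1351.25926 / 908.53746 ≈ -1.4873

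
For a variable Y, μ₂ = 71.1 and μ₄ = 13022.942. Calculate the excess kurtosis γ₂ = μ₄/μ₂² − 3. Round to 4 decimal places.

μ₂² = 71.1² = 5055.21000
μ₄/μ₂² = 13022.942 / 5055.21000 = 2.57614
γ₂ = 2.57614 − 3 ≈ -0.4239

-0.4239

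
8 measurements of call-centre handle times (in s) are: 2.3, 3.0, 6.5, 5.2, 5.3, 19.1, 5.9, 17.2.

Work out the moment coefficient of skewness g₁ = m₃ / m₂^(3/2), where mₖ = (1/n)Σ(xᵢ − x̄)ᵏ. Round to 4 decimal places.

1.0047

x̄ = (2.3 + 3.0 + 6.5 + 5.2 + 5.3 + 19.1 + 5.9 + 17.2) / 8 = 8.0625
deviations (xᵢ − x̄): -5.7625, -5.0625, -1.5625, -2.8625, -2.7625, 11.0375, -2.1625, 9.1375
Σ(xᵢ − x̄)² = 287.0988 ⇒ m₂ = 287.0988/8 = 35.88734
Σ(xᵢ − x̄)³ = 1728.0220 ⇒ m₃ = 1728.0220/8 = 216.00275
m₂^(3/2) = 35.88734^(1.5) = 214.98689
g₁ = m₃ / m₂^(3/2) = 216.00275 / 214.98689 ≈ 1.0047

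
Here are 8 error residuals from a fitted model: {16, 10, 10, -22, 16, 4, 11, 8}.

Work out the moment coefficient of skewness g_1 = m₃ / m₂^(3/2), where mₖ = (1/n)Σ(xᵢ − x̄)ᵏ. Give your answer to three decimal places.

x̄ = (16 + 10 + 10 - 22 + 16 + 4 + 11 + 8) / 8 = 6.6250
deviations (xᵢ − x̄): 9.3750, 3.3750, 3.3750, -28.6250, 9.3750, -2.6250, 4.3750, 1.3750
Σ(xᵢ − x̄)² = 1045.8750 ⇒ m₂ = 1045.8750/8 = 130.73438
Σ(xᵢ − x̄)³ = -21661.9688 ⇒ m₃ = -21661.9688/8 = -2707.74609
m₂^(3/2) = 130.73438^(1.5) = 1494.80552
g_1 = m₃ / m₂^(3/2) = -2707.74609 / 1494.80552 ≈ -1.811

-1.811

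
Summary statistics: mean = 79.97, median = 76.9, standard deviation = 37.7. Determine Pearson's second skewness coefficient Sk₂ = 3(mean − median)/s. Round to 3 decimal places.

Sk₂ = 3(79.97 − 76.9) / 37.7 = 3 × 3.0700 / 37.7
    = 9.2100 / 37.7 ≈ 0.244

0.244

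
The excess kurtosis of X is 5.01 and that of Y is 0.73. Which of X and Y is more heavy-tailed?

Higher excess kurtosis ⇒ heavier tails relative to the normal distribution.
5.01 vs 0.73: the larger is 5.01, so X has heavier tails.

X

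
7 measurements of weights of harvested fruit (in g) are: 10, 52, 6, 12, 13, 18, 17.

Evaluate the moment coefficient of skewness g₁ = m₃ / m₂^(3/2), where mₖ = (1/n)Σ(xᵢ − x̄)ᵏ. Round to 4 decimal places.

1.7453

x̄ = (10 + 52 + 6 + 12 + 13 + 18 + 17) / 7 = 18.2857
deviations (xᵢ − x̄): -8.2857, 33.7143, -12.2857, -6.2857, -5.2857, -0.2857, -1.2857
Σ(xᵢ − x̄)² = 1425.4286 ⇒ m₂ = 1425.4286/7 = 203.63265
Σ(xᵢ − x̄)³ = 35500.0408 ⇒ m₃ = 35500.0408/7 = 5071.43440
m₂^(3/2) = 203.63265^(1.5) = 2905.83620
g₁ = m₃ / m₂^(3/2) = 5071.43440 / 2905.83620 ≈ 1.7453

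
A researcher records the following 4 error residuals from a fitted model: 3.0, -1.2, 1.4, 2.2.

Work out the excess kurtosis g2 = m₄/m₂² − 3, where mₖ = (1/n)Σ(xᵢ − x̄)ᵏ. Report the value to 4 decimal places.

x̄ = 1.3500
Σ(xᵢ − x̄)² = 9.9500 ⇒ m₂ = 2.48750
Σ(xᵢ − x̄)⁴ = 50.2165 ⇒ m₄ = 12.55413
m₂² = 6.18766
g2 = m₄/m₂² − 3 = 2.02890 − 3 ≈ -0.9711

-0.9711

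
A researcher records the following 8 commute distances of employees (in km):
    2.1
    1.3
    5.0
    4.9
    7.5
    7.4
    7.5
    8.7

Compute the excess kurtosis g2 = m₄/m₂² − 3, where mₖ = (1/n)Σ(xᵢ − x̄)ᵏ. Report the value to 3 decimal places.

-1.178

x̄ = 5.5500
Σ(xᵢ − x̄)² = 51.6400 ⇒ m₂ = 6.45500
Σ(xᵢ − x̄)⁴ = 607.2810 ⇒ m₄ = 75.91012
m₂² = 41.66702
g2 = m₄/m₂² − 3 = 1.82183 − 3 ≈ -1.178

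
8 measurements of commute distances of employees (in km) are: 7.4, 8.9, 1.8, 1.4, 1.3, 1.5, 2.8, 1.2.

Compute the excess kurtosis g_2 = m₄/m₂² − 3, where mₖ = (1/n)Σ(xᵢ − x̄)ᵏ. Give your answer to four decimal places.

x̄ = 3.2875
Σ(xᵢ − x̄)² = 65.9288 ⇒ m₂ = 8.24109
Σ(xᵢ − x̄)⁴ = 1340.7446 ⇒ m₄ = 167.59307
m₂² = 67.91563
g_2 = m₄/m₂² − 3 = 2.46767 − 3 ≈ -0.5323

-0.5323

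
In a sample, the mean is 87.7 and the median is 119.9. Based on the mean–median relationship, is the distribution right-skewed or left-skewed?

left-skewed

mean − median = 87.7 − 119.9 = -32.2
mean < median ⇒ the longer tail is on the left ⇒ left-skewed (negatively skewed).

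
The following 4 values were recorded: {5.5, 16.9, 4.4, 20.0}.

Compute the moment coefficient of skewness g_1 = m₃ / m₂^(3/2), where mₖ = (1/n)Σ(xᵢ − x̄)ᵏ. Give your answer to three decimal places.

x̄ = (5.5 + 16.9 + 4.4 + 20.0) / 4 = 11.7000
deviations (xᵢ − x̄): -6.2000, 5.2000, -7.3000, 8.3000
Σ(xᵢ − x̄)² = 187.6600 ⇒ m₂ = 187.6600/4 = 46.91500
Σ(xᵢ − x̄)³ = 85.0500 ⇒ m₃ = 85.0500/4 = 21.26250
m₂^(3/2) = 46.91500^(1.5) = 321.34207
g_1 = m₃ / m₂^(3/2) = 21.26250 / 321.34207 ≈ 0.066

0.066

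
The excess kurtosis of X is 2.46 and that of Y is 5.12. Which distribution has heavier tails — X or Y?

Y

Higher excess kurtosis ⇒ heavier tails relative to the normal distribution.
2.46 vs 5.12: the larger is 5.12, so Y has heavier tails.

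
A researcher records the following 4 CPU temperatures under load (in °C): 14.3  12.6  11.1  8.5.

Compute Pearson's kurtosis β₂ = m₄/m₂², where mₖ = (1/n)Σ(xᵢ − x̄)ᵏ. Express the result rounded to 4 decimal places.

x̄ = 11.6250
Σ(xᵢ − x̄)² = 18.1475 ⇒ m₂ = 4.53688
Σ(xᵢ − x̄)⁴ = 147.5501 ⇒ m₄ = 36.88751
m₂² = 20.58323
β₂ = m₄/m₂² = 36.88751 / 20.58323 ≈ 1.7921

1.7921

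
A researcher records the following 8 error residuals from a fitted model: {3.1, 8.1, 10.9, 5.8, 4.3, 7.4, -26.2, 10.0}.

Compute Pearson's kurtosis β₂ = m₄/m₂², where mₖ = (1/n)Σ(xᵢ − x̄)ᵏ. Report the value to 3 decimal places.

x̄ = 2.9250
Σ(xᵢ − x̄)² = 1018.9150 ⇒ m₂ = 127.36438
Σ(xᵢ − x̄)⁴ = 727295.2991 ⇒ m₄ = 90911.91239
m₂² = 16221.68402
β₂ = m₄/m₂² = 90911.91239 / 16221.68402 ≈ 5.604

5.604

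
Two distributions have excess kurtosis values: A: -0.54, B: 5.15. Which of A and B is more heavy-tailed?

B

Higher excess kurtosis ⇒ heavier tails relative to the normal distribution.
-0.54 vs 5.15: the larger is 5.15, so B has heavier tails. (B is leptokurtic — heavier-than-normal tails; the other is platykurtic.)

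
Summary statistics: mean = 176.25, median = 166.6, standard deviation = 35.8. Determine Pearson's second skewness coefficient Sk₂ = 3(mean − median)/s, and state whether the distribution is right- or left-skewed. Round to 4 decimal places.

0.8087, right-skewed

Sk₂ = 3(176.25 − 166.6) / 35.8 = 3 × 9.6500 / 35.8
    = 28.9500 / 35.8 ≈ 0.8087
Sk₂ > 0 ⇒ mean > median ⇒ right-skewed (positive skew).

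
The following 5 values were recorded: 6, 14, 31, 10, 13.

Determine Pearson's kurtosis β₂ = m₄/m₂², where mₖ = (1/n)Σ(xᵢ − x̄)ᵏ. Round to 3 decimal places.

x̄ = 14.8000
Σ(xᵢ − x̄)² = 366.8000 ⇒ m₂ = 73.36000
Σ(xᵢ − x̄)⁴ = 75413.4560 ⇒ m₄ = 15082.69120
m₂² = 5381.68960
β₂ = m₄/m₂² = 15082.69120 / 5381.68960 ≈ 2.803

2.803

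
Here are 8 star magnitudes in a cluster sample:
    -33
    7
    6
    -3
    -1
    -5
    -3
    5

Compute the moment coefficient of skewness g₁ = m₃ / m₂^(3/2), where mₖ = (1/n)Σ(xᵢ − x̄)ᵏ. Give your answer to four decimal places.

x̄ = (-33 + 7 + 6 - 3 - 1 - 5 - 3 + 5) / 8 = -3.3750
deviations (xᵢ − x̄): -29.6250, 10.3750, 9.3750, 0.3750, 2.3750, -1.6250, 0.3750, 8.3750
Σ(xᵢ − x̄)² = 1151.8750 ⇒ m₂ = 1151.8750/8 = 143.98438
Σ(xᵢ − x̄)³ = -23462.7188 ⇒ m₃ = -23462.7188/8 = -2932.83984
m₂^(3/2) = 143.98438^(1.5) = 1727.71876
g₁ = m₃ / m₂^(3/2) = -2932.83984 / 1727.71876 ≈ -1.6975

-1.6975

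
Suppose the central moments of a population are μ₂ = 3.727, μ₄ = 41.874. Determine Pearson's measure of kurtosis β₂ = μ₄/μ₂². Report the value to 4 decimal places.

μ₂² = 3.727² = 13.89053
μ₄/μ₂² = 41.874 / 13.89053 = 3.01457
β₂ ≈ 3.0146

3.0146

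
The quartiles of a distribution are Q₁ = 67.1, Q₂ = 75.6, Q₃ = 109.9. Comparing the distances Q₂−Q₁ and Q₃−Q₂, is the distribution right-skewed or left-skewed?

Q₂ − Q₁ = 8.5;  Q₃ − Q₂ = 34.3
Q₃ − Q₂ > Q₂ − Q₁ ⇒ the upper half is more spread out ⇒ right-skewed.

right-skewed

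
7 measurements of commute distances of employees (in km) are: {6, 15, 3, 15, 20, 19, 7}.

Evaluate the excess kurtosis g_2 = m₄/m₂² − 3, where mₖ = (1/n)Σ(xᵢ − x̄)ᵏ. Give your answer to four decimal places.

x̄ = 12.1429
Σ(xᵢ − x̄)² = 272.8571 ⇒ m₂ = 38.97959
Σ(xᵢ − x̄)⁴ = 15266.4198 ⇒ m₄ = 2180.91712
m₂² = 1519.40858
g_2 = m₄/m₂² − 3 = 1.43537 − 3 ≈ -1.5646

-1.5646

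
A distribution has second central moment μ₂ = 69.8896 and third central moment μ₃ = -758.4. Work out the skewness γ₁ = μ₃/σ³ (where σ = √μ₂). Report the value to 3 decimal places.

-1.298

σ = √μ₂ = √69.8896 = 8.36000
σ³ = μ₂^(3/2) = 584.27706
γ₁ = μ₃/σ³ = -758.4 / 584.27706 ≈ -1.298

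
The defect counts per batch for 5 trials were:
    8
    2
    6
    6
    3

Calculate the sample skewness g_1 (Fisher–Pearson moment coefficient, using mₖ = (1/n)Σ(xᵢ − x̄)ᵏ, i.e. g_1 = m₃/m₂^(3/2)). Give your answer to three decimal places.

x̄ = (8 + 2 + 6 + 6 + 3) / 5 = 5.0000
deviations (xᵢ − x̄): 3.0000, -3.0000, 1.0000, 1.0000, -2.0000
Σ(xᵢ − x̄)² = 24.0000 ⇒ m₂ = 24.0000/5 = 4.80000
Σ(xᵢ − x̄)³ = -6.0000 ⇒ m₃ = -6.0000/5 = -1.20000
m₂^(3/2) = 4.80000^(1.5) = 10.51627
g_1 = m₃ / m₂^(3/2) = -1.20000 / 10.51627 ≈ -0.114

-0.114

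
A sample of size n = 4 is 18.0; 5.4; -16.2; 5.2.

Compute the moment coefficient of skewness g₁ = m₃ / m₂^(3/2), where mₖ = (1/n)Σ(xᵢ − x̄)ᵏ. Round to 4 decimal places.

-0.5198

x̄ = (18.0 + 5.4 - 16.2 + 5.2) / 4 = 3.1000
deviations (xᵢ − x̄): 14.9000, 2.3000, -19.3000, 2.1000
Σ(xᵢ − x̄)² = 604.2000 ⇒ m₂ = 604.2000/4 = 151.05000
Σ(xᵢ − x̄)³ = -3859.6800 ⇒ m₃ = -3859.6800/4 = -964.92000
m₂^(3/2) = 151.05000^(1.5) = 1856.44076
g₁ = m₃ / m₂^(3/2) = -964.92000 / 1856.44076 ≈ -0.5198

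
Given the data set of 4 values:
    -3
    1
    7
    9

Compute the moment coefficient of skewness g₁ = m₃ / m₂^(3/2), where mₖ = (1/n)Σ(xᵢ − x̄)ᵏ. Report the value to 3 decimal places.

-0.187

x̄ = (-3 + 1 + 7 + 9) / 4 = 3.5000
deviations (xᵢ − x̄): -6.5000, -2.5000, 3.5000, 5.5000
Σ(xᵢ − x̄)² = 91.0000 ⇒ m₂ = 91.0000/4 = 22.75000
Σ(xᵢ − x̄)³ = -81.0000 ⇒ m₃ = -81.0000/4 = -20.25000
m₂^(3/2) = 22.75000^(1.5) = 108.51058
g₁ = m₃ / m₂^(3/2) = -20.25000 / 108.51058 ≈ -0.187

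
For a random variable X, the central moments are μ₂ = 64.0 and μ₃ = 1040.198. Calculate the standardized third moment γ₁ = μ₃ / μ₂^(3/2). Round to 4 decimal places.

σ = √μ₂ = √64.0 = 8.00000
σ³ = μ₂^(3/2) = 512.00000
γ₁ = μ₃/σ³ = 1040.198 / 512.00000 ≈ 2.0316

2.0316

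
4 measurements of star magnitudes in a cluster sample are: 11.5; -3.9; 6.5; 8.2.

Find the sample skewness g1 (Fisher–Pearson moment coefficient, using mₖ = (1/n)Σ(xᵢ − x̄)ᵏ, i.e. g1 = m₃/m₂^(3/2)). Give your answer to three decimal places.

x̄ = (11.5 - 3.9 + 6.5 + 8.2) / 4 = 5.5750
deviations (xᵢ − x̄): 5.9250, -9.4750, 0.9250, 2.6250
Σ(xᵢ − x̄)² = 132.6275 ⇒ m₂ = 132.6275/4 = 33.15687
Σ(xᵢ − x̄)³ = -623.7439 ⇒ m₃ = -623.7439/4 = -155.93597
m₂^(3/2) = 33.15687^(1.5) = 190.92394
g1 = m₃ / m₂^(3/2) = -155.93597 / 190.92394 ≈ -0.817

-0.817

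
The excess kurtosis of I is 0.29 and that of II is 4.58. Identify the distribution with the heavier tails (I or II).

Higher excess kurtosis ⇒ heavier tails relative to the normal distribution.
0.29 vs 4.58: the larger is 4.58, so II has heavier tails.

II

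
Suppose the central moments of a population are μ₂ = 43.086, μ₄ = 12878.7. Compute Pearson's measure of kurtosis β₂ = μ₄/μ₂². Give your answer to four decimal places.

6.9374

μ₂² = 43.086² = 1856.40340
μ₄/μ₂² = 12878.7 / 1856.40340 = 6.93745
β₂ ≈ 6.9374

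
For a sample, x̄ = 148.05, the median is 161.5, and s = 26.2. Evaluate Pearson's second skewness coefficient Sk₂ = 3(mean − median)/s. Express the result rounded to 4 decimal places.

-1.5401

Sk₂ = 3(148.05 − 161.5) / 26.2 = 3 × -13.4500 / 26.2
    = -40.3500 / 26.2 ≈ -1.5401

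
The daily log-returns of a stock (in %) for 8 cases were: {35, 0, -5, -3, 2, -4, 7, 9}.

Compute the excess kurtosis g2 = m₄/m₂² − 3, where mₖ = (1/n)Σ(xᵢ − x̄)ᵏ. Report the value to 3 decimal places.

x̄ = 5.1250
Σ(xᵢ − x̄)² = 1198.8750 ⇒ m₂ = 149.85938
Σ(xᵢ − x̄)⁴ = 819407.9004 ⇒ m₄ = 102425.98755
m₂² = 22457.83228
g2 = m₄/m₂² − 3 = 4.56081 − 3 ≈ 1.561

1.561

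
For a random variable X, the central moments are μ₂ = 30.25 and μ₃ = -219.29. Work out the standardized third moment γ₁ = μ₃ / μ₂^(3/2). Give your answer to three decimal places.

-1.318

σ = √μ₂ = √30.25 = 5.50000
σ³ = μ₂^(3/2) = 166.37500
γ₁ = μ₃/σ³ = -219.29 / 166.37500 ≈ -1.318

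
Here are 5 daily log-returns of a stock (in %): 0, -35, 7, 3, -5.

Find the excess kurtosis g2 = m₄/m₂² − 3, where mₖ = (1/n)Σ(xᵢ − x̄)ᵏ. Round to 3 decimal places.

x̄ = -6.0000
Σ(xᵢ − x̄)² = 1128.0000 ⇒ m₂ = 225.60000
Σ(xᵢ − x̄)⁴ = 743700.0000 ⇒ m₄ = 148740.00000
m₂² = 50895.36000
g2 = m₄/m₂² − 3 = 2.92247 − 3 ≈ -0.078

-0.078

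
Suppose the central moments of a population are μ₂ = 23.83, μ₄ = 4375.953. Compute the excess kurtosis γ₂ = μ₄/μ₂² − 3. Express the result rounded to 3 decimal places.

μ₂² = 23.83² = 567.86890
μ₄/μ₂² = 4375.953 / 567.86890 = 7.70592
γ₂ = 7.70592 − 3 ≈ 4.706

4.706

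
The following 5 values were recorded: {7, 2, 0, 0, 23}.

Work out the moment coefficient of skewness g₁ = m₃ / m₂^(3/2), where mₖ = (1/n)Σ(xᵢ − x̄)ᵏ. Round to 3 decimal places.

1.210

x̄ = (7 + 2 + 0 + 0 + 23) / 5 = 6.4000
deviations (xᵢ − x̄): 0.6000, -4.4000, -6.4000, -6.4000, 16.6000
Σ(xᵢ − x̄)² = 377.2000 ⇒ m₂ = 377.2000/5 = 75.44000
Σ(xᵢ − x̄)³ = 3965.0400 ⇒ m₃ = 3965.0400/5 = 793.00800
m₂^(3/2) = 75.44000^(1.5) = 655.24320
g₁ = m₃ / m₂^(3/2) = 793.00800 / 655.24320 ≈ 1.210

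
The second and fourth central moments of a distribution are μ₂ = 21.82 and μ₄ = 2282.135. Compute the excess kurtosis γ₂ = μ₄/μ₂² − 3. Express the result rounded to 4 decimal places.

μ₂² = 21.82² = 476.11240
μ₄/μ₂² = 2282.135 / 476.11240 = 4.79327
γ₂ = 4.79327 − 3 ≈ 1.7933

1.7933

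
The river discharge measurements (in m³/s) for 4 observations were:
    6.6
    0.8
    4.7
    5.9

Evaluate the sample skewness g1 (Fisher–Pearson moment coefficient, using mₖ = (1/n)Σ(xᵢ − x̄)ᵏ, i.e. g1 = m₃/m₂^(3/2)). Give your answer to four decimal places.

x̄ = (6.6 + 0.8 + 4.7 + 5.9) / 4 = 4.5000
deviations (xᵢ − x̄): 2.1000, -3.7000, 0.2000, 1.4000
Σ(xᵢ − x̄)² = 20.1000 ⇒ m₂ = 20.1000/4 = 5.02500
Σ(xᵢ − x̄)³ = -38.6400 ⇒ m₃ = -38.6400/4 = -9.66000
m₂^(3/2) = 5.02500^(1.5) = 11.26430
g1 = m₃ / m₂^(3/2) = -9.66000 / 11.26430 ≈ -0.8576

-0.8576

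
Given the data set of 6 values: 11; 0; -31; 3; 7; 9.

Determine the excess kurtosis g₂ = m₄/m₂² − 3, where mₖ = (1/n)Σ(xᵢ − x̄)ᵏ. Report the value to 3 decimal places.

0.741

x̄ = -0.1667
Σ(xᵢ − x̄)² = 1220.8333 ⇒ m₂ = 203.47222
Σ(xᵢ − x̄)⁴ = 929167.8194 ⇒ m₄ = 154861.30324
m₂² = 41400.94522
g₂ = m₄/m₂² − 3 = 3.74053 − 3 ≈ 0.741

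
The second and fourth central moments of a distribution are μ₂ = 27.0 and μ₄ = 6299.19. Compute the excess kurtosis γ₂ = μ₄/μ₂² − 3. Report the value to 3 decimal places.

μ₂² = 27.0² = 729.00000
μ₄/μ₂² = 6299.19 / 729.00000 = 8.64086
γ₂ = 8.64086 − 3 ≈ 5.641

5.641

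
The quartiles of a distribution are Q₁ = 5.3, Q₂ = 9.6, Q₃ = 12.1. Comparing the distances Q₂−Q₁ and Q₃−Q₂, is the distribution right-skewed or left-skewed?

Q₂ − Q₁ = 4.3;  Q₃ − Q₂ = 2.5
Q₂ − Q₁ > Q₃ − Q₂ ⇒ the lower half is more spread out ⇒ left-skewed.

left-skewed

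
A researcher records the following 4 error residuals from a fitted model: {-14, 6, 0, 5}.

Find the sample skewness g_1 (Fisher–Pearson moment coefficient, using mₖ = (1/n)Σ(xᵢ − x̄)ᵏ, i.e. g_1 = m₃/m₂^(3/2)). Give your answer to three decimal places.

x̄ = (-14 + 6 + 0 + 5) / 4 = -0.7500
deviations (xᵢ − x̄): -13.2500, 6.7500, 0.7500, 5.7500
Σ(xᵢ − x̄)² = 254.7500 ⇒ m₂ = 254.7500/4 = 63.68750
Σ(xᵢ − x̄)³ = -1828.1250 ⇒ m₃ = -1828.1250/4 = -457.03125
m₂^(3/2) = 63.68750^(1.5) = 508.25458
g_1 = m₃ / m₂^(3/2) = -457.03125 / 508.25458 ≈ -0.899

-0.899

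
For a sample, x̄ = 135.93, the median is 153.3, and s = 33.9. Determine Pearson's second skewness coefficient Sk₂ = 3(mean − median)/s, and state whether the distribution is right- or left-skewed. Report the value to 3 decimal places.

-1.537, left-skewed

Sk₂ = 3(135.93 − 153.3) / 33.9 = 3 × -17.3700 / 33.9
    = -52.1100 / 33.9 ≈ -1.537
Sk₂ < 0 ⇒ mean < median ⇒ left-skewed (negative skew).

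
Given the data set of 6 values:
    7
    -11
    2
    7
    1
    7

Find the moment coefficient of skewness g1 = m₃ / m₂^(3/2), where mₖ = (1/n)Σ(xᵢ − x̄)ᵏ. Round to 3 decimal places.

x̄ = (7 - 11 + 2 + 7 + 1 + 7) / 6 = 2.1667
deviations (xᵢ − x̄): 4.8333, -13.1667, -0.1667, 4.8333, -1.1667, 4.8333
Σ(xᵢ − x̄)² = 244.8333 ⇒ m₂ = 244.8333/6 = 40.80556
Σ(xᵢ − x̄)³ = -1945.4444 ⇒ m₃ = -1945.4444/6 = -324.24074
m₂^(3/2) = 40.80556^(1.5) = 260.66273
g1 = m₃ / m₂^(3/2) = -324.24074 / 260.66273 ≈ -1.244

-1.244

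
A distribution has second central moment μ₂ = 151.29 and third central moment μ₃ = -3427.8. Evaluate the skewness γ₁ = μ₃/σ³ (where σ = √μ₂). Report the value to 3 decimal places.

-1.842

σ = √μ₂ = √151.29 = 12.30000
σ³ = μ₂^(3/2) = 1860.86700
γ₁ = μ₃/σ³ = -3427.8 / 1860.86700 ≈ -1.842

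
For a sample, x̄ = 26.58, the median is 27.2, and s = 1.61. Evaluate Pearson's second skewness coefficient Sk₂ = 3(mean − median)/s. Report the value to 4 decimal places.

Sk₂ = 3(26.58 − 27.2) / 1.61 = 3 × -0.6200 / 1.61
    = -1.8600 / 1.61 ≈ -1.1553

-1.1553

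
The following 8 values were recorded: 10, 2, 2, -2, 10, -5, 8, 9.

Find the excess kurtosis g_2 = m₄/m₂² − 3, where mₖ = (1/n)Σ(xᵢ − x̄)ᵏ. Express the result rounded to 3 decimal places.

x̄ = 4.2500
Σ(xᵢ − x̄)² = 237.5000 ⇒ m₂ = 29.68750
Σ(xᵢ − x̄)⁴ = 11791.1563 ⇒ m₄ = 1473.89453
m₂² = 881.34766
g_2 = m₄/m₂² − 3 = 1.67232 − 3 ≈ -1.328

-1.328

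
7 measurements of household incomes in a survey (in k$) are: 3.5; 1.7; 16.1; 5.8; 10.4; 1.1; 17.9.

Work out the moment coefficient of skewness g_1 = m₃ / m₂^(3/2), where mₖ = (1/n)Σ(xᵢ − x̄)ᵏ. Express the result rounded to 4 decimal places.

0.4335

x̄ = (3.5 + 1.7 + 16.1 + 5.8 + 10.4 + 1.1 + 17.9) / 7 = 8.0714
deviations (xᵢ − x̄): -4.5714, -6.3714, 8.0286, -2.2714, 2.3286, -6.9714, 9.8286
Σ(xᵢ − x̄)² = 281.7343 ⇒ m₂ = 281.7343/7 = 40.24776
Σ(xᵢ − x̄)³ = 774.8608 ⇒ m₃ = 774.8608/7 = 110.69440
m₂^(3/2) = 40.24776^(1.5) = 255.33626
g_1 = m₃ / m₂^(3/2) = 110.69440 / 255.33626 ≈ 0.4335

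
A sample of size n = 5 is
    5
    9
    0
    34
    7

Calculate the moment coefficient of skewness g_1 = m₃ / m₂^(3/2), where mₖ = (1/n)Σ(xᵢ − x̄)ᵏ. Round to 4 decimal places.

1.2573

x̄ = (5 + 9 + 0 + 34 + 7) / 5 = 11.0000
deviations (xᵢ − x̄): -6.0000, -2.0000, -11.0000, 23.0000, -4.0000
Σ(xᵢ − x̄)² = 706.0000 ⇒ m₂ = 706.0000/5 = 141.20000
Σ(xᵢ − x̄)³ = 10548.0000 ⇒ m₃ = 10548.0000/5 = 2109.60000
m₂^(3/2) = 141.20000^(1.5) = 1677.84580
g_1 = m₃ / m₂^(3/2) = 2109.60000 / 1677.84580 ≈ 1.2573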